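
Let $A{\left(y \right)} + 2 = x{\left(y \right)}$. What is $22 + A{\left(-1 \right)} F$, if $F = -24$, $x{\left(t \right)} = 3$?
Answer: $-2$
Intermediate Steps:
$A{\left(y \right)} = 1$ ($A{\left(y \right)} = -2 + 3 = 1$)
$22 + A{\left(-1 \right)} F = 22 + 1 \left(-24\right) = 22 - 24 = -2$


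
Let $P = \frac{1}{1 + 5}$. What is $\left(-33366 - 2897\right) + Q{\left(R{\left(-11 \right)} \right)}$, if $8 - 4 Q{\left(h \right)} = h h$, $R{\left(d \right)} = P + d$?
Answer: $- \frac{5225809}{144} \approx -36290.0$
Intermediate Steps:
$P = \frac{1}{6} \approx 0.16667$
$R{\left(d \right)} = \frac{1}{6} + d$
$Q{\left(h \right)} = 2 - \frac{h^{2}}{4}$ ($Q{\left(h \right)} = 2 - \frac{h h}{4} = 2 - \frac{h^{2}}{4}$)
$\left(-33366 - 2897\right) + Q{\left(R{\left(-11 \right)} \right)} = \left(-33366 - 2897\right) + \left(2 - \frac{\left(\frac{1}{6} - 11\right)^{2}}{4}\right) = -36263 + \left(2 - \frac{\left(- \frac{65}{6}\right)^{2}}{4}\right) = -36263 + \left(2 - \frac{4225}{144}\right) = -36263 - \frac{3937}{144} = - \frac{5225809}{144}$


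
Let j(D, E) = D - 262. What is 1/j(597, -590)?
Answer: 1/335 ≈ 0.0029851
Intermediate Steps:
j(D, E) = -262 + D
1/j(597, -590) = 1/(-262 + 597) = 1/335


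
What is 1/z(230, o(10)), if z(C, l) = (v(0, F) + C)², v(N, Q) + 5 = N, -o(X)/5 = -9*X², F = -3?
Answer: 1/50625 ≈ 1.9753e-5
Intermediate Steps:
o(X) = 45*X² (o(X) = -(-45)*X² = 45*X²)
v(N, Q) = -5 + N
z(C, l) = (-5 + C)² (z(C, l) = ((-5 + 0) + C)² = (-5 + C)²)
1/z(230, o(10)) = 1/((-5 + 230)²) = 1/(225²) = 1/50625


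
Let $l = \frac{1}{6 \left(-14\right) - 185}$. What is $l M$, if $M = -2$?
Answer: $\frac{2}{269} \approx 0.0074349$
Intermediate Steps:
$l = - \frac{1}{269}$ ($l = \frac{1}{-84 - 185} = \frac{1}{-269} = - \frac{1}{269} \approx -0.0037175$)
$l M = \left(- \frac{1}{269}\right) \left(-2\right) = \frac{2}{269}$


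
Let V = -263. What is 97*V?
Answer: -25511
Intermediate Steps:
97*V = 97*(-263) = -25511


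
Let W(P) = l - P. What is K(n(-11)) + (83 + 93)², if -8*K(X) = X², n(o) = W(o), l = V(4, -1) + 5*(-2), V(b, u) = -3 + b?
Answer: 61951/2 ≈ 30976.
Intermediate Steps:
l = -9 (l = (-3 + 4) + 5*(-2) = 1 - 10 = -9)
W(P) = -9 - P
n(o) = -9 - o
K(X) = -X²/8
K(n(-11)) + (83 + 93)² = -(-9 - 1*(-11))²/8 + (83 + 93)² = -(-9 + 11)²/8 + 176² = -⅛*2² + 30976 = -⅛*4 + 30976 = -½ + 30976 = 61951/2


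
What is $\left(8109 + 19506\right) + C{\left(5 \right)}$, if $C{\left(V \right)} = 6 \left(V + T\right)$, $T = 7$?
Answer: $27687$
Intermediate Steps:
$C{\left(V \right)} = 42 + 6 V$ ($C{\left(V \right)} = 6 \left(V + 7\right) = 6 \left(7 + V\right) = 42 + 6 V$)
$\left(8109 + 19506\right) + C{\left(5 \right)} = \left(8109 + 19506\right) + \left(42 + 6 \cdot 5\right) = 27615 + \left(42 + 30\right) = 27615 + 72 = 27687$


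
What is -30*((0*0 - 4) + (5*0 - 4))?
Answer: 240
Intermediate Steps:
-30*((0*0 - 4) + (5*0 - 4)) = -30*((0 - 4) + (0 - 4)) = -30*(-4 - 4) = -30*(-8) = 240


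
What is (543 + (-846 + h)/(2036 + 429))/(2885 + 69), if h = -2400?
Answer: 1335249/7281610 ≈ 0.18337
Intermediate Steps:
(543 + (-846 + h)/(2036 + 429))/(2885 + 69) = (543 + (-846 - 2400)/(2036 + 429))/(2885 + 69) = (543 - 3246/2465)/2954 = (543 - 3246*1/2465)*(1/2954) = (543 - 3246/2465)*(1/2954) = (1335249/2465)*(1/2954) = 1335249/7281610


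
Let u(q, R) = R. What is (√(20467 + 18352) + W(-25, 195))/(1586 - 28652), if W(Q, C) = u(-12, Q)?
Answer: 25/27066 - √38819/27066 ≈ -0.0063558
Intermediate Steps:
W(Q, C) = Q
(√(20467 + 18352) + W(-25, 195))/(1586 - 28652) = (√(20467 + 18352) - 25)/(1586 - 28652) = (√38819 - 25)/(-27066) = (-25 + √38819)*(-1/27066) = 25/27066 - √38819/27066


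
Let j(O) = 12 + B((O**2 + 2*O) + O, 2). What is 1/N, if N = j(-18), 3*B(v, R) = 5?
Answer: 3/41 ≈ 0.073171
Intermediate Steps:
B(v, R) = 5/3 (B(v, R) = (1/3)*5 = 5/3)
j(O) = 41/3 (j(O) = 12 + 5/3 = 41/3)
N = 41/3 ≈ 13.667
1/N = 1/(41/3) = 3/41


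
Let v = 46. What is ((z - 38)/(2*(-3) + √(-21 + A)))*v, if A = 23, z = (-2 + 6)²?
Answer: 3036/17 + 506*√2/17 ≈ 220.68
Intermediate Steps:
z = 16 (z = 4² = 16)
((z - 38)/(2*(-3) + √(-21 + A)))*v = ((16 - 38)/(2*(-3) + √(-21 + 23)))*46 = -22/(-6 + √2)*46 = -1012/(-6 + √2)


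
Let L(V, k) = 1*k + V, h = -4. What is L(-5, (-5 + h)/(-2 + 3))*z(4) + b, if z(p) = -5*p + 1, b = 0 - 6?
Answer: 260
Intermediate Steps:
L(V, k) = V + k (L(V, k) = k + V = V + k)
b = -6
z(p) = 1 - 5*p
L(-5, (-5 + h)/(-2 + 3))*z(4) + b = (-5 + (-5 - 4)/(-2 + 3))*(1 - 5*4) - 6 = (-5 - 9/1)*(1 - 20) - 6 = (-5 - 9*1)*(-19) - 6 = (-5 - 9)*(-19) - 6 = -14*(-19) - 6 = 266 - 6 = 260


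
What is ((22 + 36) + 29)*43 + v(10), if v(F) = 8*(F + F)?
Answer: 3901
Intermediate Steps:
v(F) = 16*F (v(F) = 8*(2*F) = 16*F)
((22 + 36) + 29)*43 + v(10) = ((22 + 36) + 29)*43 + 16*10 = (58 + 29)*43 + 160 = 87*43 + 160 = 3741 + 160 = 3901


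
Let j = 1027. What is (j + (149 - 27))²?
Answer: 1320201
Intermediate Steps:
(j + (149 - 27))² = (1027 + (149 - 27))² = (1027 + 122)² = 1149² = 1320201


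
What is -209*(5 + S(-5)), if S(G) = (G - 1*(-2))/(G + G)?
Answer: -11077/10 ≈ -1107.7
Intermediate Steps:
S(G) = (2 + G)/(2*G) (S(G) = (G + 2)/((2*G)) = (2 + G)*(1/(2*G)) = (2 + G)/(2*G))
-209*(5 + S(-5)) = -209*(5 + (1/2)*(2 - 5)/(-5)) = -209*(5 + (1/2)*(-1/5)*(-3)) = -209*(5 + 3/10) = -209*53/10 = -11077/10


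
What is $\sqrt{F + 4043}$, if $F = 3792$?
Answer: $\sqrt{7835} \approx 88.516$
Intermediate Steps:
$\sqrt{F + 4043} = \sqrt{3792 + 4043} = \sqrt{7835}$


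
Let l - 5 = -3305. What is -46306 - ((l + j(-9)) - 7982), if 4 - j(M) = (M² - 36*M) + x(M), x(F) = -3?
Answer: -34626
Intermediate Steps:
l = -3300 (l = 5 - 3305 = -3300)
j(M) = 7 - M² + 36*M (j(M) = 4 - ((M² - 36*M) - 3) = 4 - (-3 + M² - 36*M) = 4 + (3 - M² + 36*M) = 7 - M² + 36*M)
-46306 - ((l + j(-9)) - 7982) = -46306 - ((-3300 + (7 - 1*(-9)² + 36*(-9))) - 7982) = -46306 - ((-3300 + (7 - 1*81 - 324)) - 7982) = -46306 - ((-3300 + (7 - 81 - 324)) - 7982) = -46306 - ((-3300 - 398) - 7982) = -46306 - (-3698 - 7982) = -46306 - 1*(-11680) = -46306 + 11680 = -34626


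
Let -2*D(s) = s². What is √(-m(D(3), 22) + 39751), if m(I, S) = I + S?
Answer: √158934/2 ≈ 199.33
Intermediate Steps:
D(s) = -s²/2
√(-m(D(3), 22) + 39751) = √(-(-½*3² + 22) + 39751) = √(-(-½*9 + 22) + 39751) = √(-(-9/2 + 22) + 39751) = √(-1*35/2 + 39751) = √(-35/2 + 39751) = √(79467/2) = √158934/2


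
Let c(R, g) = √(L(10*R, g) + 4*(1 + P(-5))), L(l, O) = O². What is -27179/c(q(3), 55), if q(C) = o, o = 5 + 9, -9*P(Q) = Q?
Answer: -81537*√27281/27281 ≈ -493.66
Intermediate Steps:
P(Q) = -Q/9
o = 14
q(C) = 14
c(R, g) = √(56/9 + g²) (c(R, g) = √(g² + 4*(1 - ⅑*(-5))) = √(g² + 4*(1 + 5/9)) = √(g² + 4*(14/9)) = √(g² + 56/9) = √(56/9 + g²))
-27179/c(q(3), 55) = -27179*3/√(56 + 9*55²) = -27179*3/√(56 + 9*3025) = -27179*3/√(56 + 27225) = -27179*3*√27281/27281 = -81537*√27281/27281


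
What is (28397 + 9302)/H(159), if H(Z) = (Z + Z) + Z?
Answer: 37699/477 ≈ 79.034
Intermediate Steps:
H(Z) = 3*Z (H(Z) = 2*Z + Z = 3*Z)
(28397 + 9302)/H(159) = (28397 + 9302)/((3*159)) = 37699/477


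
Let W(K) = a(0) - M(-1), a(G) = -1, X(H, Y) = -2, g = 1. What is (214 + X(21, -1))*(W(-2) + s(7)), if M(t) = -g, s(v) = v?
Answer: 1484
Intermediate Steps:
M(t) = -1 (M(t) = -1*1 = -1)
W(K) = 0 (W(K) = -1 - 1*(-1) = -1 + 1 = 0)
(214 + X(21, -1))*(W(-2) + s(7)) = (214 - 2)*(0 + 7) = 212*7 = 1484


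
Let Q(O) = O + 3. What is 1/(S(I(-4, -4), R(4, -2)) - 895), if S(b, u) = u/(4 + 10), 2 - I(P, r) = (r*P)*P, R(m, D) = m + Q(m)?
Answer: -14/12519 ≈ -0.0011183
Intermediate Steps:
Q(O) = 3 + O
R(m, D) = 3 + 2*m (R(m, D) = m + (3 + m) = 3 + 2*m)
I(P, r) = 2 - r*P² (I(P, r) = 2 - r*P*P = 2 - P*r*P = 2 - r*P²)
S(b, u) = u/14
1/(S(I(-4, -4), R(4, -2)) - 895) = 1/((3 + 2*4)/14 - 895) = 1/((3 + 8)/14 - 895) = 1/((1/14)*11 - 895) = 1/(11/14 - 895) = 1/(-12519/14) = -14/12519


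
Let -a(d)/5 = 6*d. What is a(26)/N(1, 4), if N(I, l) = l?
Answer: -195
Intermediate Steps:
a(d) = -30*d
a(26)/N(1, 4) = -30*26/4 = -780*¼ = -195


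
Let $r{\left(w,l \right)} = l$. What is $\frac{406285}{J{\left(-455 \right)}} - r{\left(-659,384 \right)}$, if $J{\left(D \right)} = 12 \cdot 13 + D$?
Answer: $- \frac{521101}{299} \approx -1742.8$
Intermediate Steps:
$J{\left(D \right)} = 156 + D$
$\frac{406285}{J{\left(-455 \right)}} - r{\left(-659,384 \right)} = \frac{406285}{156 - 455} - 384 = \frac{406285}{-299} - 384 = 406285 \left(- \frac{1}{299}\right) - 384 = - \frac{406285}{299} - 384 = - \frac{521101}{299}$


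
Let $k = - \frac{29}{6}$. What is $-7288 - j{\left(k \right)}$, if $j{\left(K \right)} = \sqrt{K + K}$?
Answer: $-7288 - \frac{i \sqrt{87}}{3} \approx -7288.0 - 3.1091 i$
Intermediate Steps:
$k = - \frac{29}{6}$ ($k = \left(-29\right) \frac{1}{6} = - \frac{29}{6} \approx -4.8333$)
$j{\left(K \right)} = \sqrt{2} \sqrt{K}$ ($j{\left(K \right)} = \sqrt{2 K} = \sqrt{2} \sqrt{K}$)
$-7288 - j{\left(k \right)} = -7288 - \sqrt{2} \sqrt{- \frac{29}{6}} = -7288 - \sqrt{2} \frac{i \sqrt{174}}{6} = -7288 - \frac{i \sqrt{87}}{3}$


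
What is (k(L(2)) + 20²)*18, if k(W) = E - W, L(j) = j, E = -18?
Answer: 6840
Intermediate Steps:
k(W) = -18 - W
(k(L(2)) + 20²)*18 = ((-18 - 1*2) + 20²)*18 = ((-18 - 2) + 400)*18 = (-20 + 400)*18 = 380*18 = 6840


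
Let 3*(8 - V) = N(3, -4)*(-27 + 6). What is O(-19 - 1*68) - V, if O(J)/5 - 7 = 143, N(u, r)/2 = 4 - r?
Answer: 630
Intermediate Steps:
N(u, r) = 8 - 2*r (N(u, r) = 2*(4 - r) = 8 - 2*r)
O(J) = 750 (O(J) = 35 + 5*143 = 35 + 715 = 750)
V = 120 (V = 8 - (8 - 2*(-4))*(-27 + 6)/3 = 8 - (8 + 8)*(-21)/3 = 8 - 16*(-21)/3 = 8 - ⅓*(-336) = 8 + 112 = 120)
O(-19 - 1*68) - V = 750 - 1*120 = 750 - 120 = 630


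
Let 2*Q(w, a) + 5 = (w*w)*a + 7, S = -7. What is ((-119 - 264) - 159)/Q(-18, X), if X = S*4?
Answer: 542/4535 ≈ 0.11951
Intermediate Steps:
X = -28 (X = -7*4 = -28)
Q(w, a) = 1 + a*w**2/2 (Q(w, a) = -5/2 + ((w*w)*a + 7)/2 = -5/2 + (w**2*a + 7)/2 = -5/2 + (a*w**2 + 7)/2 = -5/2 + (7 + a*w**2)/2 = -5/2 + (7/2 + a*w**2/2) = 1 + a*w**2/2)
((-119 - 264) - 159)/Q(-18, X) = ((-119 - 264) - 159)/(1 + (1/2)*(-28)*(-18)**2) = (-383 - 159)/(1 + (1/2)*(-28)*324) = -542/(1 - 4536) = -542/(-4535) = -542*(-1/4535) = 542/4535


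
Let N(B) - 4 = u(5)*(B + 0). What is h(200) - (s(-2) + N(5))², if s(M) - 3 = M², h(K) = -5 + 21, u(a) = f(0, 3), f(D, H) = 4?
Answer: -945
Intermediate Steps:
u(a) = 4
h(K) = 16
s(M) = 3 + M²
N(B) = 4 + 4*B (N(B) = 4 + 4*(B + 0) = 4 + 4*B)
h(200) - (s(-2) + N(5))² = 16 - ((3 + (-2)²) + (4 + 4*5))² = 16 - ((3 + 4) + (4 + 20))² = 16 - (7 + 24)² = 16 - 1*31² = 16 - 1*961 = 16 - 961 = -945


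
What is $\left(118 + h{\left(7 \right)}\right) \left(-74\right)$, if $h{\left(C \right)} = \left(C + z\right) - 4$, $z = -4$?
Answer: $-8658$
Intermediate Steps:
$h{\left(C \right)} = -8 + C$ ($h{\left(C \right)} = \left(C - 4\right) - 4 = \left(-4 + C\right) - 4 = -8 + C$)
$\left(118 + h{\left(7 \right)}\right) \left(-74\right) = \left(118 + \left(-8 + 7\right)\right) \left(-74\right) = \left(118 - 1\right) \left(-74\right) = 117 \left(-74\right) = -8658$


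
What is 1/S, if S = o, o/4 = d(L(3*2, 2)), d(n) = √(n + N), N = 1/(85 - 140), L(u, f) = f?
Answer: √5995/436 ≈ 0.17759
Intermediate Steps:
N = -1/55 (N = 1/(-55) = -1/55 ≈ -0.018182)
d(n) = √(-1/55 + n) (d(n) = √(n - 1/55) = √(-1/55 + n))
o = 4*√5995/55 (o = 4*(√(-55 + 3025*2)/55) = 4*(√(-55 + 6050)/55) = 4*(√5995/55) = 4*√5995/55 ≈ 5.6311)
S = 4*√5995/55 ≈ 5.6311
1/S = 1/(4*√5995/55) = √5995/436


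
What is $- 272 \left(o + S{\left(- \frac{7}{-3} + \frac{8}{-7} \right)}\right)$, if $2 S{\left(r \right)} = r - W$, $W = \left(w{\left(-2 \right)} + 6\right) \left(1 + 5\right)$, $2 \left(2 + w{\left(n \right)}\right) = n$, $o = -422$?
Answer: $\frac{2458472}{21} \approx 1.1707 \cdot 10^{5}$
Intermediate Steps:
$w{\left(n \right)} = -2 + \frac{n}{2}$
$W = 18$ ($W = \left(\left(-2 + \frac{1}{2} \left(-2\right)\right) + 6\right) \left(1 + 5\right) = \left(\left(-2 - 1\right) + 6\right) 6 = \left(-3 + 6\right) 6 = 3 \cdot 6 = 18$)
$S{\left(r \right)} = -9 + \frac{r}{2}$ ($S{\left(r \right)} = \frac{r - 18}{2} = \frac{-18 + r}{2} = -9 + \frac{r}{2}$)
$- 272 \left(o + S{\left(- \frac{7}{-3} + \frac{8}{-7} \right)}\right) = - 272 \left(-422 - \left(9 - \frac{- \frac{7}{-3} + \frac{8}{-7}}{2}\right)\right) = - 272 \left(-422 - \left(9 - \frac{\left(-7\right) \left(- \frac{1}{3}\right) + 8 \left(- \frac{1}{7}\right)}{2}\right)\right) = - 272 \left(-422 - \left(9 - \frac{\frac{7}{3} - \frac{8}{7}}{2}\right)\right) = - 272 \left(-422 + \left(-9 + \frac{1}{2} \cdot \frac{25}{21}\right)\right) = - 272 \left(-422 + \left(-9 + \frac{25}{42}\right)\right) = - 272 \left(-422 - \frac{353}{42}\right) = \left(-272\right) \left(- \frac{18077}{42}\right) = \frac{2458472}{21}$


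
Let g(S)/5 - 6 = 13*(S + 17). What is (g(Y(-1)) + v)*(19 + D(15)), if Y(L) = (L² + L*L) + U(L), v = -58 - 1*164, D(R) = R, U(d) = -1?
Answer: 33252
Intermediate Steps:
v = -222 (v = -58 - 164 = -222)
Y(L) = -1 + 2*L² (Y(L) = (L² + L*L) - 1 = (L² + L²) - 1 = 2*L² - 1 = -1 + 2*L²)
g(S) = 1135 + 65*S (g(S) = 30 + 5*(13*(S + 17)) = 30 + 5*(13*(17 + S)) = 30 + 5*(221 + 13*S) = 30 + (1105 + 65*S) = 1135 + 65*S)
(g(Y(-1)) + v)*(19 + D(15)) = ((1135 + 65*(-1 + 2*(-1)²)) - 222)*(19 + 15) = ((1135 + 65*(-1 + 2*1)) - 222)*34 = ((1135 + 65*(-1 + 2)) - 222)*34 = ((1135 + 65*1) - 222)*34 = ((1135 + 65) - 222)*34 = (1200 - 222)*34 = 978*34 = 33252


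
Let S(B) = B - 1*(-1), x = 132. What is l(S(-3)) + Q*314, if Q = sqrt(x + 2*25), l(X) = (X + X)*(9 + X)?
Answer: -28 + 314*sqrt(182) ≈ 4208.1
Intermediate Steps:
S(B) = 1 + B (S(B) = B + 1 = 1 + B)
l(X) = 2*X*(9 + X) (l(X) = (2*X)*(9 + X) = 2*X*(9 + X))
Q = sqrt(182) (Q = sqrt(132 + 2*25) = sqrt(132 + 50) = sqrt(182) ≈ 13.491)
l(S(-3)) + Q*314 = 2*(1 - 3)*(9 + (1 - 3)) + sqrt(182)*314 = 2*(-2)*(9 - 2) + 314*sqrt(182) = 2*(-2)*7 + 314*sqrt(182) = -28 + 314*sqrt(182)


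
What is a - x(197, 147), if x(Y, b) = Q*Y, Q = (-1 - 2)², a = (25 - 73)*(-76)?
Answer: 1875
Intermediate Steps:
a = 3648 (a = -48*(-76) = 3648)
Q = 9 (Q = (-3)² = 9)
x(Y, b) = 9*Y
a - x(197, 147) = 3648 - 9*197 = 3648 - 1*1773 = 3648 - 1773 = 1875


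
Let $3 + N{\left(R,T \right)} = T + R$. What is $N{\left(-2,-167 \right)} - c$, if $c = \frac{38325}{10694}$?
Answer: $- \frac{1877693}{10694} \approx -175.58$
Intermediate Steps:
$N{\left(R,T \right)} = -3 + R + T$ ($N{\left(R,T \right)} = -3 + \left(T + R\right) = -3 + \left(R + T\right) = -3 + R + T$)
$c = \frac{38325}{10694}$ ($c = 38325 \cdot \frac{1}{10694} = \frac{38325}{10694} \approx 3.5838$)
$N{\left(-2,-167 \right)} - c = \left(-3 - 2 - 167\right) - \frac{38325}{10694} = -172 - \frac{38325}{10694} = - \frac{1877693}{10694}$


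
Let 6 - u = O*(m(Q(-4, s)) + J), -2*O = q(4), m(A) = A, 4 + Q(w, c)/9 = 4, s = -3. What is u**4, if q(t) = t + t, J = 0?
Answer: 1296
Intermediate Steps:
Q(w, c) = 0 (Q(w, c) = -36 + 9*4 = -36 + 36 = 0)
q(t) = 2*t
O = -4 ≈ -4.0000
u = 6 (u = 6 - (-4)*(0 + 0) = 6 - (-4)*0 = 6 - 1*0 = 6 + 0 = 6)
u**4 = 6**4 = 1296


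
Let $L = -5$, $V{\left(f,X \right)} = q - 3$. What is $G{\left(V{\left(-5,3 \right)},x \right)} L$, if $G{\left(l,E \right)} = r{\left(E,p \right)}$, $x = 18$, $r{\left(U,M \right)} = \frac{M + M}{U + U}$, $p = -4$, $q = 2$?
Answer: $\frac{10}{9} \approx 1.1111$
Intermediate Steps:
$r{\left(U,M \right)} = \frac{M}{U}$ ($r{\left(U,M \right)} = \frac{2 M}{2 U} = 2 M \frac{1}{2 U} = \frac{M}{U}$)
$V{\left(f,X \right)} = -1$ ($V{\left(f,X \right)} = 2 - 3 = -1$)
$G{\left(l,E \right)} = - \frac{4}{E}$
$G{\left(V{\left(-5,3 \right)},x \right)} L = - \frac{4}{18} \left(-5\right) = \left(-4\right) \frac{1}{18} \left(-5\right) = \left(- \frac{2}{9}\right) \left(-5\right) = \frac{10}{9}$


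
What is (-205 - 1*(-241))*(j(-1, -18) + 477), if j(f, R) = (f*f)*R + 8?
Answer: 16812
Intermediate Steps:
j(f, R) = 8 + R*f² (j(f, R) = f²*R + 8 = R*f² + 8 = 8 + R*f²)
(-205 - 1*(-241))*(j(-1, -18) + 477) = (-205 - 1*(-241))*((8 - 18*(-1)²) + 477) = (-205 + 241)*((8 - 18*1) + 477) = 36*((8 - 18) + 477) = 36*(-10 + 477) = 36*467 = 16812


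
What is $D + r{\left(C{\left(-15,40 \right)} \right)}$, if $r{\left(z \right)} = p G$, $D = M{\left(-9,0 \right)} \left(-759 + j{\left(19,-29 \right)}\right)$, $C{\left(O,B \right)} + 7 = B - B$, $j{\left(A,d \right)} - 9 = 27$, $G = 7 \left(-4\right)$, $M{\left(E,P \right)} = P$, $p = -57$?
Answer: $1596$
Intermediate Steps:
$G = -28$
$j{\left(A,d \right)} = 36$ ($j{\left(A,d \right)} = 9 + 27 = 36$)
$C{\left(O,B \right)} = -7$ ($C{\left(O,B \right)} = -7 + \left(B - B\right) = -7 + 0 = -7$)
$D = 0$ ($D = 0 \left(-759 + 36\right) = 0 \left(-723\right) = 0$)
$r{\left(z \right)} = 1596$ ($r{\left(z \right)} = \left(-57\right) \left(-28\right) = 1596$)
$D + r{\left(C{\left(-15,40 \right)} \right)} = 0 + 1596 = 1596$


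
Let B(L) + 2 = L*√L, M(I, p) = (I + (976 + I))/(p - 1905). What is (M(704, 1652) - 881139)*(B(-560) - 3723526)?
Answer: 830088148703928/253 + 499364434240*I*√35/253 ≈ 3.281e+12 + 1.1677e+10*I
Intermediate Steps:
M(I, p) = (976 + 2*I)/(-1905 + p)
B(L) = -2 + L^(3/2) (B(L) = -2 + L*√L = -2 + L^(3/2))
(M(704, 1652) - 881139)*(B(-560) - 3723526) = (2*(488 + 704)/(-1905 + 1652) - 881139)*((-2 + (-560)^(3/2)) - 3723526) = (2*1192/(-253) - 881139)*((-2 - 2240*I*√35) - 3723526) = (2*(-1/253)*1192 - 881139)*(-3723528 - 2240*I*√35) = (-2384/253 - 881139)*(-3723528 - 2240*I*√35) = -222930551*(-3723528 - 2240*I*√35)/253 = 830088148703928/253 + 499364434240*I*√35/253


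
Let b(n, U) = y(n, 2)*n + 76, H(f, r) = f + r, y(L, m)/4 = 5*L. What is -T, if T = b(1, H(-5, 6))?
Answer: -96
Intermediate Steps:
y(L, m) = 20*L (y(L, m) = 4*(5*L) = 20*L)
b(n, U) = 76 + 20*n**2 (b(n, U) = (20*n)*n + 76 = 20*n**2 + 76 = 76 + 20*n**2)
T = 96 (T = 76 + 20*1**2 = 76 + 20*1 = 76 + 20 = 96)
-T = -1*96 = -96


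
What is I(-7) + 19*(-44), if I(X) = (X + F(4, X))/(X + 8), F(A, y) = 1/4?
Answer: -3371/4 ≈ -842.75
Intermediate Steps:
F(A, y) = 1/4
I(X) = (1/4 + X)/(8 + X) (I(X) = (X + 1/4)/(X + 8) = (1/4 + X)/(8 + X))
I(-7) + 19*(-44) = (1/4 - 7)/(8 - 7) + 19*(-44) = -27/4/1 - 836 = 1*(-27/4) - 836 = -27/4 - 836 = -3371/4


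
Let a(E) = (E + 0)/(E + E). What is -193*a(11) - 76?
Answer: -345/2 ≈ -172.50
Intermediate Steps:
a(E) = ½ (a(E) = E/((2*E)) = E*(1/(2*E)) = ½)
-193*a(11) - 76 = -193*½ - 76 = -193/2 - 76 = -345/2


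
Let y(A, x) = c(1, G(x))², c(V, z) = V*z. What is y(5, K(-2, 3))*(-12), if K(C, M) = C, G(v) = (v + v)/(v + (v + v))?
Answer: -16/3 ≈ -5.3333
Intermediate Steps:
G(v) = ⅔ (G(v) = (2*v)/(v + 2*v) = (2*v)/((3*v)) = (2*v)*(1/(3*v)) = ⅔)
y(A, x) = 4/9 (y(A, x) = (1*(⅔))² = (⅔)² = 4/9)
y(5, K(-2, 3))*(-12) = (4/9)*(-12) = -16/3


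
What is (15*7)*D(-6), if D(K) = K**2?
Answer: 3780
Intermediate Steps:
(15*7)*D(-6) = (15*7)*(-6)**2 = 105*36 = 3780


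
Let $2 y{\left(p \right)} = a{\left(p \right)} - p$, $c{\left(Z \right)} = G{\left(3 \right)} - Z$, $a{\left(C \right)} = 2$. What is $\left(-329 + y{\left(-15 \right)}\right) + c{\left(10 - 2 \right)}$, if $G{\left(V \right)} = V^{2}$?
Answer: $- \frac{639}{2} \approx -319.5$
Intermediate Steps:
$c{\left(Z \right)} = 9 - Z$ ($c{\left(Z \right)} = 3^{2} - Z = 9 - Z$)
$y{\left(p \right)} = 1 - \frac{p}{2}$ ($y{\left(p \right)} = \frac{2 - p}{2} = 1 - \frac{p}{2}$)
$\left(-329 + y{\left(-15 \right)}\right) + c{\left(10 - 2 \right)} = \left(-329 + \left(1 - - \frac{15}{2}\right)\right) + \left(9 - \left(10 - 2\right)\right) = \left(-329 + \left(1 + \frac{15}{2}\right)\right) + \left(9 - \left(10 - 2\right)\right) = \left(-329 + \frac{17}{2}\right) + \left(9 - 8\right) = - \frac{641}{2} + \left(9 - 8\right) = - \frac{641}{2} + 1 = - \frac{639}{2}$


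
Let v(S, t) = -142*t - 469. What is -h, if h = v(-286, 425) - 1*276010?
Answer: 336829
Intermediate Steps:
v(S, t) = -469 - 142*t
h = -336829 (h = (-469 - 142*425) - 1*276010 = (-469 - 60350) - 276010 = -60819 - 276010 = -336829)
-h = -1*(-336829) = 336829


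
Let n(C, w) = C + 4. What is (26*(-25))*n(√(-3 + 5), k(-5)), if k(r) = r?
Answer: -2600 - 650*√2 ≈ -3519.2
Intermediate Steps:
n(C, w) = 4 + C
(26*(-25))*n(√(-3 + 5), k(-5)) = (26*(-25))*(4 + √(-3 + 5)) = -650*(4 + √2) = -2600 - 650*√2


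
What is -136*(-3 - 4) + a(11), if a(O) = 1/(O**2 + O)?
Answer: 125665/132 ≈ 952.01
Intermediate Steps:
a(O) = 1/(O + O**2)
-136*(-3 - 4) + a(11) = -136*(-3 - 4) + 1/(11*(1 + 11)) = -136*(-7) + (1/11)/12 = -136*(-7) + (1/11)*(1/12) = 952 + 1/132 = 125665/132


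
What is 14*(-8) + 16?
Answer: -96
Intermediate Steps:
14*(-8) + 16 = -112 + 16 = -96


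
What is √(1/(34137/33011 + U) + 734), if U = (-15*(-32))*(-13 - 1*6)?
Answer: √66512693995861997913/301026183 ≈ 27.092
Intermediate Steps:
U = -9120 (U = 480*(-13 - 6) = 480*(-19) = -9120)
√(1/(34137/33011 + U) + 734) = √(1/(34137/33011 - 9120) + 734) = √(1/(-301026183/33011) + 734) = √(-33011/301026183 + 734) = √(220953185311/301026183) = √66512693995861997913/301026183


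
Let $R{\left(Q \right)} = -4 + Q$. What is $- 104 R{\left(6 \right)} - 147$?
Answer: $-355$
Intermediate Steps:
$- 104 R{\left(6 \right)} - 147 = - 104 \left(-4 + 6\right) - 147 = \left(-104\right) 2 - 147 = -208 - 147 = -355$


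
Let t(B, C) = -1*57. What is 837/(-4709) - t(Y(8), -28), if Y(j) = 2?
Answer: 267576/4709 ≈ 56.822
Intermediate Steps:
t(B, C) = -57
837/(-4709) - t(Y(8), -28) = 837/(-4709) - 1*(-57) = 837*(-1/4709) + 57 = -837/4709 + 57 = 267576/4709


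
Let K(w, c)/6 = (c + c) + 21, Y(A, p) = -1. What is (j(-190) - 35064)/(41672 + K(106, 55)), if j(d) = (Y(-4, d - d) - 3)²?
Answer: -1348/1633 ≈ -0.82547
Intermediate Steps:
K(w, c) = 126 + 12*c (K(w, c) = 6*((c + c) + 21) = 6*(2*c + 21) = 6*(21 + 2*c) = 126 + 12*c)
j(d) = 16 (j(d) = (-1 - 3)² = (-4)² = 16)
(j(-190) - 35064)/(41672 + K(106, 55)) = (16 - 35064)/(41672 + (126 + 12*55)) = -35048/(41672 + (126 + 660)) = -35048/(41672 + 786) = -35048/42458 = -35048*1/42458 = -1348/1633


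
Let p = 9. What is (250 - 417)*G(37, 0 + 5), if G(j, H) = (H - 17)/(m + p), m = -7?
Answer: 1002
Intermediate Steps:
G(j, H) = -17/2 + H/2 (G(j, H) = (H - 17)/(-7 + 9) = (-17 + H)/2 = (-17 + H)*(½) = -17/2 + H/2)
(250 - 417)*G(37, 0 + 5) = (250 - 417)*(-17/2 + (0 + 5)/2) = -167*(-17/2 + (½)*5) = -167*(-17/2 + 5/2) = -167*(-6) = 1002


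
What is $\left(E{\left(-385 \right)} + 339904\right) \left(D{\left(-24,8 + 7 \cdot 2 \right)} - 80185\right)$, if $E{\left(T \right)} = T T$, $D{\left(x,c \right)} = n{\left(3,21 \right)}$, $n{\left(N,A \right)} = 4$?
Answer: $-39138671349$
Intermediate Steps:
$D{\left(x,c \right)} = 4$
$E{\left(T \right)} = T^{2}$
$\left(E{\left(-385 \right)} + 339904\right) \left(D{\left(-24,8 + 7 \cdot 2 \right)} - 80185\right) = \left(\left(-385\right)^{2} + 339904\right) \left(4 - 80185\right) = \left(148225 + 339904\right) \left(-80181\right) = 488129 \left(-80181\right) = -39138671349$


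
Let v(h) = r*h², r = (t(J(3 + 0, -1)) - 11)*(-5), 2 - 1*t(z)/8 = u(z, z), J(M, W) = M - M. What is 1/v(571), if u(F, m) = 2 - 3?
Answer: -1/21192665 ≈ -4.7186e-8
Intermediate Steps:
u(F, m) = -1
J(M, W) = 0
t(z) = 24 (t(z) = 16 - 8*(-1) = 16 + 8 = 24)
r = -65 (r = (24 - 11)*(-5) = 13*(-5) = -65)
v(h) = -65*h²
1/v(571) = 1/(-65*571²) = 1/(-65*326041) = 1/(-21192665) = -1/21192665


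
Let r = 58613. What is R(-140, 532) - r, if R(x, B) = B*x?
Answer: -133093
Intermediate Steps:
R(-140, 532) - r = 532*(-140) - 1*58613 = -74480 - 58613 = -133093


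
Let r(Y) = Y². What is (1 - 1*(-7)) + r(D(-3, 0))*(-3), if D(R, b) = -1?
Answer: 5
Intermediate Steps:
(1 - 1*(-7)) + r(D(-3, 0))*(-3) = (1 - 1*(-7)) + (-1)²*(-3) = (1 + 7) + 1*(-3) = 8 - 3 = 5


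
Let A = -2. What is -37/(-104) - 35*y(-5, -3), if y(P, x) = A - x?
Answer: -3603/104 ≈ -34.644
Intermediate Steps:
y(P, x) = -2 - x
-37/(-104) - 35*y(-5, -3) = -37/(-104) - 35*(-2 - 1*(-3)) = -37*(-1/104) - 35*(-2 + 3) = 37/104 - 35*1 = 37/104 - 35 = -3603/104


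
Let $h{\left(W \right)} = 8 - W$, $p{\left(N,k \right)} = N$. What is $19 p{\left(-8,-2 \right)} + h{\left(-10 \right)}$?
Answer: $-134$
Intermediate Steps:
$19 p{\left(-8,-2 \right)} + h{\left(-10 \right)} = 19 \left(-8\right) + \left(8 - -10\right) = -152 + \left(8 + 10\right) = -152 + 18 = -134$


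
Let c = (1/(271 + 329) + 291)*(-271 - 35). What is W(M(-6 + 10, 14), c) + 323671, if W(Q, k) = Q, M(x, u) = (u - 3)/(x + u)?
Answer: 5826089/18 ≈ 3.2367e+5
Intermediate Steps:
M(x, u) = (-3 + u)/(u + x)
c = -8904651/100 (c = (1/600 + 291)*(-306) = (174601/600)*(-306) = -8904651/100 ≈ -89047.)
W(M(-6 + 10, 14), c) + 323671 = (-3 + 14)/(14 + (-6 + 10)) + 323671 = 11/(14 + 4) + 323671 = 11/18 + 323671 = 5826089/18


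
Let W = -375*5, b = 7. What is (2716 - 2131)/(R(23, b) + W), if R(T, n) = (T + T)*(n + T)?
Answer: -13/11 ≈ -1.1818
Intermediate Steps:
W = -1875
R(T, n) = 2*T*(T + n) (R(T, n) = (2*T)*(T + n) = 2*T*(T + n))
(2716 - 2131)/(R(23, b) + W) = (2716 - 2131)/(2*23*(23 + 7) - 1875) = 585/(2*23*30 - 1875) = 585/(1380 - 1875) = 585/(-495) = 585*(-1/495) = -13/11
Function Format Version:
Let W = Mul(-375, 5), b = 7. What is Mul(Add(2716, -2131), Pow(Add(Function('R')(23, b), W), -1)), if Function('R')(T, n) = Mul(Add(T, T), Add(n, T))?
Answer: Rational(-13, 11) ≈ -1.1818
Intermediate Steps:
W = -1875
Function('R')(T, n) = Mul(2, T, Add(T, n)) (Function('R')(T, n) = Mul(Mul(2, T), Add(T, n)) = Mul(2, T, Add(T, n)))
Mul(Add(2716, -2131), Pow(Add(Function('R')(23, b), W), -1)) = Mul(Add(2716, -2131), Pow(Add(Mul(2, 23, Add(23, 7)), -1875), -1)) = Mul(585, Pow(Add(Mul(2, 23, 30), -1875), -1)) = Mul(585, Pow(Add(1380, -1875), -1)) = Mul(585, Pow(-495, -1)) = Mul(585, Rational(-1, 495)) = Rational(-13, 11)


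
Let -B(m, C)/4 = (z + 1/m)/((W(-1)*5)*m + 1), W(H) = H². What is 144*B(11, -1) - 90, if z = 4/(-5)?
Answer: -31842/385 ≈ -82.707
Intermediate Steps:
z = -⅘ (z = 4*(-⅕) = -⅘ ≈ -0.80000)
B(m, C) = -4*(-⅘ + 1/m)/(1 + 5*m) (B(m, C) = -4*(-⅘ + 1/m)/(((-1)²*5)*m + 1) = -4*(-⅘ + 1/m)/((1*5)*m + 1) = -4*(-⅘ + 1/m)/(5*m + 1) = -4*(-⅘ + 1/m)/(1 + 5*m))
144*B(11, -1) - 90 = 144*((⅘)*(-5 + 4*11)/(11*(1 + 5*11))) - 90 = 144*((⅘)*(1/11)*(-5 + 44)/(1 + 55)) - 90 = 144*((⅘)*(1/11)*39/56) - 90 = 144*((⅘)*(1/11)*(1/56)*39) - 90 = 144*(39/770) - 90 = 2808/385 - 90 = -31842/385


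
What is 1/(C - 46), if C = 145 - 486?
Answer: -1/387 ≈ -0.0025840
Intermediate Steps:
C = -341
1/(C - 46) = 1/(-341 - 46) = 1/(-387) = -1/387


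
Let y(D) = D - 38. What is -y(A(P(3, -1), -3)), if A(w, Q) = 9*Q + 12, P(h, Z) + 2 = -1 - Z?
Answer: 53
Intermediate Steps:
P(h, Z) = -3 - Z (P(h, Z) = -2 + (-1 - Z) = -3 - Z)
A(w, Q) = 12 + 9*Q
y(D) = -38 + D
-y(A(P(3, -1), -3)) = -(-38 + (12 + 9*(-3))) = -(-38 + (12 - 27)) = -(-38 - 15) = -1*(-53) = 53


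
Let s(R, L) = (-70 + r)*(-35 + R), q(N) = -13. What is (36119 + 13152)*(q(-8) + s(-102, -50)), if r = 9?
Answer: 411117224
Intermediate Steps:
s(R, L) = 2135 - 61*R (s(R, L) = (-70 + 9)*(-35 + R) = -61*(-35 + R) = 2135 - 61*R)
(36119 + 13152)*(q(-8) + s(-102, -50)) = (36119 + 13152)*(-13 + (2135 - 61*(-102))) = 49271*(-13 + (2135 + 6222)) = 49271*(-13 + 8357) = 49271*8344 = 411117224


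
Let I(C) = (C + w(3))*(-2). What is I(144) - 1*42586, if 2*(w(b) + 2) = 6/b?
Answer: -42872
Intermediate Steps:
w(b) = -2 + 3/b (w(b) = -2 + (6/b)/2 = -2 + 3/b)
I(C) = 2 - 2*C (I(C) = (C + (-2 + 3/3))*(-2) = (C + (-2 + 3*(⅓)))*(-2) = (C + (-2 + 1))*(-2) = (C - 1)*(-2) = (-1 + C)*(-2) = 2 - 2*C)
I(144) - 1*42586 = (2 - 2*144) - 1*42586 = (2 - 288) - 42586 = -286 - 42586 = -42872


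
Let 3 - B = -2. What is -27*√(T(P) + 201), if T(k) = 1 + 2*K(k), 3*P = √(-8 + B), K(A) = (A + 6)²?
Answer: -18*√(615 + 18*I*√3) ≈ -446.53 - 11.311*I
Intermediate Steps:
B = 5 (B = 3 - 1*(-2) = 3 + 2 = 5)
K(A) = (6 + A)²
P = I*√3/3 (P = √(-8 + 5)/3 = √(-3)/3 = (I*√3)/3 = I*√3/3 ≈ 0.57735*I)
T(k) = 1 + 2*(6 + k)²
-27*√(T(P) + 201) = -27*√((1 + 2*(6 + I*√3/3)²) + 201) = -27*√(202 + 2*(6 + I*√3/3)²)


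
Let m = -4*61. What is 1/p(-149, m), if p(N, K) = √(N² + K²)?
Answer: √81737/81737 ≈ 0.0034978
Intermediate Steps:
m = -244
p(N, K) = √(K² + N²)
1/p(-149, m) = 1/(√((-244)² + (-149)²)) = 1/(√(59536 + 22201)) = 1/(√81737) = √81737/81737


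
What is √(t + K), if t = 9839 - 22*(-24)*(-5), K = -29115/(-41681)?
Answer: √12508077715754/41681 ≈ 84.851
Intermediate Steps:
K = 29115/41681 (K = -29115*(-1/41681) = 29115/41681 ≈ 0.69852)
t = 7199 (t = 9839 - (-528)*(-5) = 9839 - 1*2640 = 9839 - 2640 = 7199)
√(t + K) = √(7199 + 29115/41681) = √(300090634/41681) = √12508077715754/41681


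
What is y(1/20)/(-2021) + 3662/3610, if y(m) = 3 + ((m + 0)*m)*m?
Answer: 5912057239/5836648000 ≈ 1.0129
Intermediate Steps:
y(m) = 3 + m**3 (y(m) = 3 + (m*m)*m = 3 + m**2*m = 3 + m**3)
y(1/20)/(-2021) + 3662/3610 = (3 + (1/20)**3)/(-2021) + 3662/3610 = (3 + (1/20)**3)*(-1/2021) + 3662*(1/3610) = (3 + 1/8000)*(-1/2021) + 1831/1805 = (24001/8000)*(-1/2021) + 1831/1805 = -24001/16168000 + 1831/1805 = 5912057239/5836648000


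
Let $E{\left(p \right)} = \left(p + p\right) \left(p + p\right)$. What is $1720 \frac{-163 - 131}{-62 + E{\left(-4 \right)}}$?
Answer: $-252840$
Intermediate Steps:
$E{\left(p \right)} = 4 p^{2}$ ($E{\left(p \right)} = 2 p 2 p = 4 p^{2}$)
$1720 \frac{-163 - 131}{-62 + E{\left(-4 \right)}} = 1720 \frac{-163 - 131}{-62 + 4 \left(-4\right)^{2}} = 1720 \left(- \frac{294}{-62 + 4 \cdot 16}\right) = 1720 \left(- \frac{294}{-62 + 64}\right) = 1720 \left(- \frac{294}{2}\right) = 1720 \left(\left(-294\right) \frac{1}{2}\right) = 1720 \left(-147\right) = -252840$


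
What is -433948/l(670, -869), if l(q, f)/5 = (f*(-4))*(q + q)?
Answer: -108487/5822300 ≈ -0.018633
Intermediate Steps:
l(q, f) = -40*f*q (l(q, f) = 5*((f*(-4))*(q + q)) = 5*((-4*f)*(2*q)) = 5*(-8*f*q) = -40*f*q)
-433948/l(670, -869) = -433948/((-40*(-869)*670)) = -433948/23289200 = -433948*1/23289200 = -108487/5822300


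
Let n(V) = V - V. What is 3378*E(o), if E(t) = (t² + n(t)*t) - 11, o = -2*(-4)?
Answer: 179034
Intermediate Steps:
n(V) = 0
o = 8
E(t) = -11 + t² (E(t) = (t² + 0*t) - 11 = (t² + 0) - 11 = t² - 11 = -11 + t²)
3378*E(o) = 3378*(-11 + 8²) = 3378*(-11 + 64) = 3378*53 = 179034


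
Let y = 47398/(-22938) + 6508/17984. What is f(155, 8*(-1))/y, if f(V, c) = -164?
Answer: 8456598336/87890641 ≈ 96.217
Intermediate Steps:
y = -87890641/51564624 (y = 47398*(-1/22938) + 6508*(1/17984) = -23699/11469 + 1627/4496 = -87890641/51564624 ≈ -1.7045)
f(155, 8*(-1))/y = -164/(-87890641/51564624) = -164*(-51564624/87890641) = 8456598336/87890641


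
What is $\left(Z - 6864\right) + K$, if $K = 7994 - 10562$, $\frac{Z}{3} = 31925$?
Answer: $86343$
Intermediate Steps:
$Z = 95775$ ($Z = 3 \cdot 31925 = 95775$)
$K = -2568$ ($K = 7994 - 10562 = -2568$)
$\left(Z - 6864\right) + K = \left(95775 - 6864\right) - 2568 = 88911 - 2568 = 86343$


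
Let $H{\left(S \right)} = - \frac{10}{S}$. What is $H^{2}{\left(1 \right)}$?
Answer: $100$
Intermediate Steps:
$H^{2}{\left(1 \right)} = \left(- \frac{10}{1}\right)^{2} = \left(\left(-10\right) 1\right)^{2} = \left(-10\right)^{2} = 100$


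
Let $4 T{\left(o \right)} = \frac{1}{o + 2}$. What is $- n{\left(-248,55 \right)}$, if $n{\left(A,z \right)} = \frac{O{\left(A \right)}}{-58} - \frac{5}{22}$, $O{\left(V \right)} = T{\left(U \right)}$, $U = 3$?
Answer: $\frac{2911}{12760} \approx 0.22813$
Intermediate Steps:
$T{\left(o \right)} = \frac{1}{4 \left(2 + o\right)}$ ($T{\left(o \right)} = \frac{1}{4 \left(o + 2\right)} = \frac{1}{4 \left(2 + o\right)}$)
$O{\left(V \right)} = \frac{1}{20}$ ($O{\left(V \right)} = \frac{1}{4 \left(2 + 3\right)} = \frac{1}{4 \cdot 5} = \frac{1}{4} \cdot \frac{1}{5} = \frac{1}{20}$)
$n{\left(A,z \right)} = - \frac{2911}{12760}$ ($n{\left(A,z \right)} = \frac{1}{20 \left(-58\right)} - \frac{5}{22} = \frac{1}{20} \left(- \frac{1}{58}\right) - \frac{5}{22} = - \frac{1}{1160} - \frac{5}{22} = - \frac{2911}{12760}$)
$- n{\left(-248,55 \right)} = \left(-1\right) \left(- \frac{2911}{12760}\right) = \frac{2911}{12760}$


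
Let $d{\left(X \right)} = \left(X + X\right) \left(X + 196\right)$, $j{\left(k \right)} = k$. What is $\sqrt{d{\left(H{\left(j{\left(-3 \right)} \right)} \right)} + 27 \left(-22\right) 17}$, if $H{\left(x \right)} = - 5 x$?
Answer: $2 i \sqrt{942} \approx 61.384 i$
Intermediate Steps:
$d{\left(X \right)} = 2 X \left(196 + X\right)$
$\sqrt{d{\left(H{\left(j{\left(-3 \right)} \right)} \right)} + 27 \left(-22\right) 17} = \sqrt{2 \left(\left(-5\right) \left(-3\right)\right) \left(196 - -15\right) + 27 \left(-22\right) 17} = \sqrt{2 \cdot 15 \left(196 + 15\right) - 10098} = \sqrt{2 \cdot 15 \cdot 211 - 10098} = \sqrt{6330 - 10098} = \sqrt{-3768} = 2 i \sqrt{942}$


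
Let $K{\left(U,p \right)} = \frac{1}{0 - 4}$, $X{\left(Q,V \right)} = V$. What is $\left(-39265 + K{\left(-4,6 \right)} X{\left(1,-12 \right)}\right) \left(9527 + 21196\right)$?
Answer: $-1206246426$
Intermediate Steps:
$K{\left(U,p \right)} = - \frac{1}{4}$ ($K{\left(U,p \right)} = \frac{1}{-4} = - \frac{1}{4}$)
$\left(-39265 + K{\left(-4,6 \right)} X{\left(1,-12 \right)}\right) \left(9527 + 21196\right) = \left(-39265 - -3\right) \left(9527 + 21196\right) = \left(-39265 + 3\right) 30723 = \left(-39262\right) 30723 = -1206246426$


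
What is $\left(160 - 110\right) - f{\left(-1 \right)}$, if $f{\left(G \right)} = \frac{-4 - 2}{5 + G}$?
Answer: $\frac{103}{2} \approx 51.5$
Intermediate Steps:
$f{\left(G \right)} = - \frac{6}{5 + G}$
$\left(160 - 110\right) - f{\left(-1 \right)} = \left(160 - 110\right) - - \frac{6}{5 - 1} = \left(160 - 110\right) - - \frac{6}{4} = 50 - \left(-6\right) \frac{1}{4} = 50 - - \frac{3}{2} = 50 + \frac{3}{2} = \frac{103}{2}$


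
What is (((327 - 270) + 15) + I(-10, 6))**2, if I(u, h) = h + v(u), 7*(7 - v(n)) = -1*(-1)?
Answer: 352836/49 ≈ 7200.7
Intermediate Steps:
v(n) = 48/7 (v(n) = 7 - (-1)*(-1)/7 = 7 - 1/7*1 = 7 - 1/7 = 48/7)
I(u, h) = 48/7 + h (I(u, h) = h + 48/7 = 48/7 + h)
(((327 - 270) + 15) + I(-10, 6))**2 = (((327 - 270) + 15) + (48/7 + 6))**2 = ((57 + 15) + 90/7)**2 = (72 + 90/7)**2 = (594/7)**2 = 352836/49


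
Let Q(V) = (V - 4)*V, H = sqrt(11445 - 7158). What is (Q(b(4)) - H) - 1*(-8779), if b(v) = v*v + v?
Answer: 9099 - sqrt(4287) ≈ 9033.5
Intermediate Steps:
H = sqrt(4287) ≈ 65.475
b(v) = v + v**2 (b(v) = v**2 + v = v + v**2)
Q(V) = V*(-4 + V) (Q(V) = (-4 + V)*V = V*(-4 + V))
(Q(b(4)) - H) - 1*(-8779) = ((4*(1 + 4))*(-4 + 4*(1 + 4)) - sqrt(4287)) - 1*(-8779) = ((4*5)*(-4 + 4*5) - sqrt(4287)) + 8779 = (20*(-4 + 20) - sqrt(4287)) + 8779 = (20*16 - sqrt(4287)) + 8779 = (320 - sqrt(4287)) + 8779 = 9099 - sqrt(4287)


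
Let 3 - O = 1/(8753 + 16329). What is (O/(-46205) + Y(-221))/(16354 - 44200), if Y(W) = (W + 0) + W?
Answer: 4878475993/307343942412 ≈ 0.015873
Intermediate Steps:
O = 75245/25082 (O = 3 - 1/(8753 + 16329) = 3 - 1/25082 = 75245/25082 ≈ 3.0000)
Y(W) = 2*W (Y(W) = W + W = 2*W)
(O/(-46205) + Y(-221))/(16354 - 44200) = ((75245/25082)/(-46205) + 2*(-221))/(16354 - 44200) = ((75245/25082)*(-1/46205) - 442)/(-27846) = (-15049/231782762 - 442)*(-1/27846) = -102447995853/231782762*(-1/27846) = 4878475993/307343942412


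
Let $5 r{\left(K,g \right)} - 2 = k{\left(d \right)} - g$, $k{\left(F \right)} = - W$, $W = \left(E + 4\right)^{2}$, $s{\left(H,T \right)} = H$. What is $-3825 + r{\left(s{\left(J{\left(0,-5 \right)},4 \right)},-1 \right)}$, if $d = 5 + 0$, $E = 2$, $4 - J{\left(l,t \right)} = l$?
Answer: $- \frac{19158}{5} \approx -3831.6$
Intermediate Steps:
$J{\left(l,t \right)} = 4 - l$
$d = 5$
$W = 36$ ($W = \left(2 + 4\right)^{2} = 6^{2} = 36$)
$k{\left(F \right)} = -36$ ($k{\left(F \right)} = \left(-1\right) 36 = -36$)
$r{\left(K,g \right)} = - \frac{34}{5} - \frac{g}{5}$ ($r{\left(K,g \right)} = \frac{2}{5} + \frac{-36 - g}{5} = \frac{2}{5} - \left(\frac{36}{5} + \frac{g}{5}\right) = - \frac{34}{5} - \frac{g}{5}$)
$-3825 + r{\left(s{\left(J{\left(0,-5 \right)},4 \right)},-1 \right)} = -3825 - \frac{33}{5} = - \frac{19158}{5}$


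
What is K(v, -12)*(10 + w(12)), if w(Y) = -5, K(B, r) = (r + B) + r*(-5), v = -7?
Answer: 205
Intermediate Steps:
K(B, r) = B - 4*r (K(B, r) = (B + r) - 5*r = B - 4*r)
K(v, -12)*(10 + w(12)) = (-7 - 4*(-12))*(10 - 5) = (-7 + 48)*5 = 41*5 = 205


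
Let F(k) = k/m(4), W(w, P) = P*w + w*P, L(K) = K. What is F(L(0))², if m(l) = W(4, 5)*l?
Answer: 0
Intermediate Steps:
W(w, P) = 2*P*w (W(w, P) = P*w + P*w = 2*P*w)
m(l) = 40*l (m(l) = (2*5*4)*l = 40*l)
F(k) = k/160 (F(k) = k/((40*4)) = k/160)
F(L(0))² = ((1/160)*0)² = 0² = 0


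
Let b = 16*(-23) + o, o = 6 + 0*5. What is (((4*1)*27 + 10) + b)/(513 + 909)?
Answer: -122/711 ≈ -0.17159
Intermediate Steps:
o = 6 (o = 6 + 0 = 6)
b = -362 (b = 16*(-23) + 6 = -368 + 6 = -362)
(((4*1)*27 + 10) + b)/(513 + 909) = (((4*1)*27 + 10) - 362)/(513 + 909) = ((4*27 + 10) - 362)/1422 = ((108 + 10) - 362)*(1/1422) = (118 - 362)*(1/1422) = -244*1/1422 = -122/711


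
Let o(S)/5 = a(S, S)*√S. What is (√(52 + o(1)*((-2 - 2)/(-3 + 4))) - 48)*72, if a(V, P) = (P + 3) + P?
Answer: -3456 + 288*I*√3 ≈ -3456.0 + 498.83*I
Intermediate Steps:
a(V, P) = 3 + 2*P (a(V, P) = (3 + P) + P = 3 + 2*P)
o(S) = 5*√S*(3 + 2*S) (o(S) = 5*((3 + 2*S)*√S) = 5*(√S*(3 + 2*S)) = 5*√S*(3 + 2*S))
(√(52 + o(1)*((-2 - 2)/(-3 + 4))) - 48)*72 = (√(52 + (√1*(15 + 10*1))*((-2 - 2)/(-3 + 4))) - 48)*72 = (√(52 + (1*(15 + 10))*(-4/1)) - 48)*72 = (√(52 + (1*25)*(-4*1)) - 48)*72 = (√(52 + 25*(-4)) - 48)*72 = (√(52 - 100) - 48)*72 = (√(-48) - 48)*72 = (4*I*√3 - 48)*72 = (-48 + 4*I*√3)*72 = -3456 + 288*I*√3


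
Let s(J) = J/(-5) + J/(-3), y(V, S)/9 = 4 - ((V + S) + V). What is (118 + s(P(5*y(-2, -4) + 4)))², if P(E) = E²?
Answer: 5596621655524/225 ≈ 2.4874e+10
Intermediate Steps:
y(V, S) = 36 - 18*V - 9*S (y(V, S) = 9*(4 - ((V + S) + V)) = 9*(4 - ((S + V) + V)) = 9*(4 - (S + 2*V)) = 9*(4 + (-S - 2*V)) = 9*(4 - S - 2*V) = 36 - 18*V - 9*S)
s(J) = -8*J/15 (s(J) = J*(-⅕) + J*(-⅓) = -J/5 - J/3 = -8*J/15)
(118 + s(P(5*y(-2, -4) + 4)))² = (118 - 8*(5*(36 - 18*(-2) - 9*(-4)) + 4)²/15)² = (118 - 8*(5*(36 + 36 + 36) + 4)²/15)² = (118 - 8*(5*108 + 4)²/15)² = (118 - 8*(540 + 4)²/15)² = (118 - 8/15*544²)² = (118 - 8/15*295936)² = (118 - 2367488/15)² = (-2365718/15)² = 5596621655524/225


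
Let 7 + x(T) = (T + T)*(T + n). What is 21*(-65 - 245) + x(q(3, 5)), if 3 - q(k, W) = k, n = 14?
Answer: -6517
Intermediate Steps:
q(k, W) = 3 - k
x(T) = -7 + 2*T*(14 + T) (x(T) = -7 + (T + T)*(T + 14) = -7 + (2*T)*(14 + T) = -7 + 2*T*(14 + T))
21*(-65 - 245) + x(q(3, 5)) = 21*(-65 - 245) + (-7 + 2*(3 - 1*3)**2 + 28*(3 - 1*3)) = 21*(-310) + (-7 + 2*(3 - 3)**2 + 28*(3 - 3)) = -6510 + (-7 + 2*0**2 + 28*0) = -6510 + (-7 + 2*0 + 0) = -6510 + (-7 + 0 + 0) = -6510 - 7 = -6517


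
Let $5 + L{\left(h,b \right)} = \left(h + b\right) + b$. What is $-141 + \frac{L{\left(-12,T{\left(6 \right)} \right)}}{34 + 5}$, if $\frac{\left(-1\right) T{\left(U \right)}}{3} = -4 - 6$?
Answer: $- \frac{5456}{39} \approx -139.9$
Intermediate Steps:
$T{\left(U \right)} = 30$ ($T{\left(U \right)} = - 3 \left(-4 - 6\right) = \left(-3\right) \left(-10\right) = 30$)
$L{\left(h,b \right)} = -5 + h + 2 b$ ($L{\left(h,b \right)} = -5 + \left(\left(h + b\right) + b\right) = -5 + \left(\left(b + h\right) + b\right) = -5 + \left(h + 2 b\right) = -5 + h + 2 b$)
$-141 + \frac{L{\left(-12,T{\left(6 \right)} \right)}}{34 + 5} = -141 + \frac{-5 - 12 + 2 \cdot 30}{34 + 5} = -141 + \frac{-5 - 12 + 60}{39} = -141 + \frac{1}{39} \cdot 43 = -141 + \frac{43}{39} = - \frac{5456}{39}$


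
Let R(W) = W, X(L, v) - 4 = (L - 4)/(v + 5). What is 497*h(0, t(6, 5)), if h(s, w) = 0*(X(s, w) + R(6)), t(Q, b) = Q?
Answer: 0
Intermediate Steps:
X(L, v) = 4 + (-4 + L)/(5 + v) (X(L, v) = 4 + (L - 4)/(v + 5) = 4 + (-4 + L)/(5 + v))
h(s, w) = 0 (h(s, w) = 0*((16 + s + 4*w)/(5 + w) + 6) = 0*(6 + (16 + s + 4*w)/(5 + w)) = 0)
497*h(0, t(6, 5)) = 497*0 = 0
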